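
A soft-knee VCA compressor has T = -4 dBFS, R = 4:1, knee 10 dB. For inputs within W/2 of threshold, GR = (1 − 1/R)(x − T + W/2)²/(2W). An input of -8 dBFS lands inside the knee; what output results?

-8.0375 dBFS

x − T + W/2 = -8 − (-4) + 5 = 1.
GR = (1 − 1/4) × 1² / 20 = 0.75 × 1 / 20 = 0.0375 dB.
Output = -8 − 0.0375 = -8.0375 dBFS.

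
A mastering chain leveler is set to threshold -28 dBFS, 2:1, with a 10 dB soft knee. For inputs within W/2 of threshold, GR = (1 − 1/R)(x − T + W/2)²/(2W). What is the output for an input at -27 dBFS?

x − T + W/2 = -27 − (-28) + 5 = 6.
GR = (1 − 1/2) × 6² / 20 = 0.5 × 36 / 20 = 0.9 dB.
Output = -27 − 0.9 = -27.9 dBFS.

-27.9 dBFS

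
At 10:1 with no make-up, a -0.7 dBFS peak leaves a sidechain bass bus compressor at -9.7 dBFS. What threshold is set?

-10.7 dBFS

Let T be the threshold. Output overshoot = (input overshoot)/R, so -9.7 − T = (-0.7 − T)/10.
10·(-9.7 − T) = -0.7 − T → 9·T = -97 − (-0.7) = -96.3.
T = -96.3/9 = -10.7 dBFS.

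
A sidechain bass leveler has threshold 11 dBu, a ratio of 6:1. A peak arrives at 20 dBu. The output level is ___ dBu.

12.5 dBu

20 dBu sits 9 dB over threshold.
The 9 dB excess becomes 1.5 dB after 6:1 reduction.
Output = 11 + 1.5 = 12.5 dBu.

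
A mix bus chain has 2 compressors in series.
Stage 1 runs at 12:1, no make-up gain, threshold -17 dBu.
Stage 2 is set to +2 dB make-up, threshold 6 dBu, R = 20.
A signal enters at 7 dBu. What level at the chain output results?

-13 dBu

Stage 1: overshoot 24 dB → 24/12 = 2 dB → -15 dBu.
Stage 2: -15 dBu ≤ 6 dBu, so stage 2 doesn't engage; make-up brings it to -13 dBu.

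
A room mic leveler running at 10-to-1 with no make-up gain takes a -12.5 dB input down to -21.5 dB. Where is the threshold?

-22.5 dB

Gain reduction = -12.5 − (-21.5) = 9 dB; output overshoot = GR / (R − 1) = 9 / 9 = 1 dB.
Threshold = output − output overshoot = -21.5 − 1 = -22.5 dB.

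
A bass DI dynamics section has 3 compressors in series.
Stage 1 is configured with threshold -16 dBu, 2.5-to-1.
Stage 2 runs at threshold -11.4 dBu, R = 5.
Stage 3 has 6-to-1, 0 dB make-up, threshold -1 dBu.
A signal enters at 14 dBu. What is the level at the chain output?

Stage 1: 14 dBu is 30 dB over -16 dBu; at 2.5:1 that becomes 12 dB over, giving -4 dBu.
Stage 2: 7.4 dB above -11.4 dBu, reduced 5:1 to 1.48 dB above → -9.92 dBu.
Stage 3: -9.92 dBu is at or below the -1 dBu threshold — no compression; output -9.92 dBu.

-9.92 dBu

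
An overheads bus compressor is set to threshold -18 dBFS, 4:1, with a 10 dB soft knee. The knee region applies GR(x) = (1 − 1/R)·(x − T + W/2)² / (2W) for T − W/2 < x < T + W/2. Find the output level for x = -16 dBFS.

x − T + W/2 = -16 − (-18) + 5 = 7.
GR = (1 − 1/4) × 7² / 20 = 0.75 × 49 / 20 = 1.8375 dB.
Output = -16 − 1.8375 = -17.8375 dBFS.

-17.8375 dBFS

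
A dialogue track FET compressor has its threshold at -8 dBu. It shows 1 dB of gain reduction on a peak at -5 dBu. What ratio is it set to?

1.5:1

Input overshoot = -5 − (-8) = 3 dB.
Output overshoot = 3 − 1 = 2 dB.
Ratio = input overshoot / output overshoot = 3 / 2 = 1.5.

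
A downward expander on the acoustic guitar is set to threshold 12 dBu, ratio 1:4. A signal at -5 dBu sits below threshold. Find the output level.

-56 dBu

Undershoot = 12 − (-5) = 17 dB.
At 1:4, that expands to 68 dB under threshold.
Output = 12 − 68 = -56 dBu.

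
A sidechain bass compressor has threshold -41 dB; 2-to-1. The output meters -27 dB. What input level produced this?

Post-compression overshoot = -27 − (-41) = 14 dB.
Input overshoot = R × output overshoot = 28 dB → input = -41 + 28 = -13 dB.

-13 dB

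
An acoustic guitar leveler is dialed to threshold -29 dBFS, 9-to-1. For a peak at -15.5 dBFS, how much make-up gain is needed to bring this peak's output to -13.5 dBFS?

14 dB

Without make-up, output = threshold + overshoot/9 = -29 + 1.5 = -27.5 dBFS.
Gap to target: 14 dB.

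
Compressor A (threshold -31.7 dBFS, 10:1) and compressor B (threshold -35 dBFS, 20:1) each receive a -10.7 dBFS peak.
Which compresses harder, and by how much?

A: GR = 21 − 21/10 = 18.9 dB.
B: GR = 24.3 − 24.3/20 = 23.085 dB.
B applies 4.185 dB more gain reduction.

B, by 4.185 dB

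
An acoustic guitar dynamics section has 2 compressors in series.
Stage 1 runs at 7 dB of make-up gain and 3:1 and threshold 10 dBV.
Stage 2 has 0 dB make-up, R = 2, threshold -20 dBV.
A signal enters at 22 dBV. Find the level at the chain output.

Stage 1: overshoot 12 dB → 12/3 = 4 dB → 14 dBV; +7 dB make-up → 21 dBV.
Stage 2: overshoot 41 dB → 41/2 = 20.5 dB → 0.5 dBV.

0.5 dBV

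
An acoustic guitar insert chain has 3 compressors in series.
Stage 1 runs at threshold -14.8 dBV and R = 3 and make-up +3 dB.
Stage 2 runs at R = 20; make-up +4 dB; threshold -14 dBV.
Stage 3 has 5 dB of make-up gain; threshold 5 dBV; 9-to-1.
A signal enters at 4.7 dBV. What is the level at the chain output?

-4.565 dBV

Stage 1: overshoot 19.5 dB → 19.5/3 = 6.5 dB → -8.3 dBV; +3 dB make-up → -5.3 dBV.
Stage 2: 8.7 dB above -14 dBV, reduced 20:1 to 0.435 dB above → -13.565 dBV; +4 dB make-up → -9.565 dBV.
Stage 3: below threshold (-9.565 ≤ 5); passes unchanged; make-up brings it to -4.565 dBV.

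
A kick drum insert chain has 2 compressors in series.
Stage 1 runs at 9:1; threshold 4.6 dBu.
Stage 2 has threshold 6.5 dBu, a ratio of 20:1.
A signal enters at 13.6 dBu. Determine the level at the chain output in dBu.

Stage 1: overshoot 9 dB → 9/9 = 1 dB → 5.6 dBu.
Stage 2: 5.6 dBu ≤ 6.5 dBu, so stage 2 doesn't engage; output 5.6 dBu.

5.6 dBu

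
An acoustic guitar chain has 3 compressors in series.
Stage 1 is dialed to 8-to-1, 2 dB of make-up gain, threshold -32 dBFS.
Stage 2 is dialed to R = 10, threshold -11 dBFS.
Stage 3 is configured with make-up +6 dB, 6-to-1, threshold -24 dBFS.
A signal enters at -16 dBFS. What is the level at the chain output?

Stage 1: 16 dB above -32 dBFS, reduced 8:1 to 2 dB above → -30 dBFS; +2 dB make-up → -28 dBFS.
Stage 2: below threshold (-28 ≤ -11); passes unchanged; output -28 dBFS.
Stage 3: -28 dBFS ≤ -24 dBFS, so stage 3 doesn't engage; make-up brings it to -22 dBFS.

-22 dBFS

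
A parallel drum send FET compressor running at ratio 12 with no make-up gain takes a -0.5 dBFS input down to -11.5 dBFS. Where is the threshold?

-12.5 dBFS

Gain reduction = -0.5 − (-11.5) = 11 dB; output overshoot = GR / (R − 1) = 11 / 11 = 1 dB.
Threshold = output − output overshoot = -11.5 − 1 = -12.5 dBFS.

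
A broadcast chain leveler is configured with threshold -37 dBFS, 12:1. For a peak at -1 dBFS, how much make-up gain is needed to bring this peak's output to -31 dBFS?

Without make-up, output = threshold + overshoot/12 = -37 + 3 = -34 dBFS.
Gap to target: 3 dB.

3 dB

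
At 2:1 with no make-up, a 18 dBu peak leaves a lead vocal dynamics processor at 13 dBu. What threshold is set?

8 dBu

Input is 10 dB above T (since output overshoot × R = input overshoot: (13 − T)·2 = 18 − T gives T = 8 dBu).
Check: 8 + (18 − 8)/2 = 8 + 5 = 13 dBu. ✓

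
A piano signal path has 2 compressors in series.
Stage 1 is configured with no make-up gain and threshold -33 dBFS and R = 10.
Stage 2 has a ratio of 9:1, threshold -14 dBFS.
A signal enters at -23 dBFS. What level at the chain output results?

Stage 1: overshoot 10 dB → 10/10 = 1 dB → -32 dBFS.
Stage 2: -32 dBFS ≤ -14 dBFS, so stage 2 doesn't engage; output -32 dBFS.

-32 dBFS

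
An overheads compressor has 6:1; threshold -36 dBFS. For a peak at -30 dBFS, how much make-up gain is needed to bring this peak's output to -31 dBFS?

4 dB

The peak compresses to -36 + 6/6 = -35 dBFS.
To reach -31 dBFS requires -31 − (-35) = 4 dB of make-up.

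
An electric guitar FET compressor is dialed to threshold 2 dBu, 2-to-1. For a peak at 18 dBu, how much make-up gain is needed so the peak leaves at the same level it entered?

8 dB

The peak compresses to 2 + 16/2 = 10 dBu.
To reach 18 dBu requires 18 − 10 = 8 dB of make-up.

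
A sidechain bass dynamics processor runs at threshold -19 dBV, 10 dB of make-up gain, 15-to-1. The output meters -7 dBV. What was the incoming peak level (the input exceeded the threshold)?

Before make-up, the level was -7 − 10 = -17 dBV.
The compressed level sits -17 − (-19) = 2 dB over threshold.
Undo the ratio: input overshoot = 2 × 15 = 30 dB, giving input = 11 dBV.

11 dBV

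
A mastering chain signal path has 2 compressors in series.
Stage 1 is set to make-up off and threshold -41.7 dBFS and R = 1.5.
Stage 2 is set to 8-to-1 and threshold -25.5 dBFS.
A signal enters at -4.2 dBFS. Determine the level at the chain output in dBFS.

Stage 1: overshoot 37.5 dB → 37.5/1.5 = 25 dB → -16.7 dBFS.
Stage 2: -16.7 dBFS is 8.8 dB over -25.5 dBFS; at 8:1 that becomes 1.1 dB over, giving -24.4 dBFS.

-24.4 dBFS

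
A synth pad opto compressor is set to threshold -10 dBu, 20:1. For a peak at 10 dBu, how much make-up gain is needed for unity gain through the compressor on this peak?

19 dB

The peak compresses to -10 + 20/20 = -9 dBu.
To reach 10 dBu requires 10 − (-9) = 19 dB of make-up.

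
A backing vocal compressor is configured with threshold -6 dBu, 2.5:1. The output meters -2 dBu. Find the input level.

4 dBu

The compressed level sits -2 − (-6) = 4 dB over threshold.
Before 2.5:1 compression the overshoot was 4 × 2.5 = 10 dB, so input = -6 + 10 = 4 dBu.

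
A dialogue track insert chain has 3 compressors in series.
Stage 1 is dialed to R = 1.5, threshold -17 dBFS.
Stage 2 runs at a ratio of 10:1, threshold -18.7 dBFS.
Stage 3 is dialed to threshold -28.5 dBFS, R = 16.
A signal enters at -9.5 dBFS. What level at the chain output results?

-27.845625 dBFS

Stage 1: -9.5 dBFS is 7.5 dB over -17 dBFS; at 1.5:1 that becomes 5 dB over, giving -12 dBFS.
Stage 2: 6.7 dB above -18.7 dBFS, reduced 10:1 to 0.67 dB above → -18.03 dBFS.
Stage 3: -18.03 dBFS is 10.47 dB over -28.5 dBFS; at 16:1 that becomes 0.654375 dB over, giving -27.845625 dBFS.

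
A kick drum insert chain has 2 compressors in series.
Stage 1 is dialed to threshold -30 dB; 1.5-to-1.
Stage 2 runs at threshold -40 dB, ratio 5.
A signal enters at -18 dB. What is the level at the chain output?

-36.4 dB

Stage 1: overshoot 12 dB → 12/1.5 = 8 dB → -22 dB.
Stage 2: -22 dB is 18 dB over -40 dB; at 5:1 that becomes 3.6 dB over, giving -36.4 dB.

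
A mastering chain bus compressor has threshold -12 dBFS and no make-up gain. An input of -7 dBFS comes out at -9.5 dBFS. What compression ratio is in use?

Input overshoot = -7 − (-12) = 5 dB; output overshoot = -9.5 − (-12) = 2.5 dB.
Ratio = 5 / 2.5 = 2.

2:1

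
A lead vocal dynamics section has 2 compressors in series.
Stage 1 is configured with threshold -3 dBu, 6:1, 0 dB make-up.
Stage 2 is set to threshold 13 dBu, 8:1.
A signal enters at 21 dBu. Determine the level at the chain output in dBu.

Stage 1: 21 dBu is 24 dB over -3 dBu; at 6:1 that becomes 4 dB over, giving 1 dBu.
Stage 2: 1 dBu ≤ 13 dBu, so stage 2 doesn't engage; output 1 dBu.

1 dBu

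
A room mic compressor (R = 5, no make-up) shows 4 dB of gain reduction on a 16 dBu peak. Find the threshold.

Let T be the threshold. Output overshoot = (input overshoot)/R, so 12 − T = (16 − T)/5.
5·(12 − T) = 16 − T → 4·T = 60 − 16 = 44.
T = 44/4 = 11 dBu.

11 dBu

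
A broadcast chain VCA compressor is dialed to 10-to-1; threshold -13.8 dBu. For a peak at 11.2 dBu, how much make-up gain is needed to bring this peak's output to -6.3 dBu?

5 dB

Without make-up, output = threshold + overshoot/10 = -13.8 + 2.5 = -11.3 dBu.
Gap to target: 5 dB.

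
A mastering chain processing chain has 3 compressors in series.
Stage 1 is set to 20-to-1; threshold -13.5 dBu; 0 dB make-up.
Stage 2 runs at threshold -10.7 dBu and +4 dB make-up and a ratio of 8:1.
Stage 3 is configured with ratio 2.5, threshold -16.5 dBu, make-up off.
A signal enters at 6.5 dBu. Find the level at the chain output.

-13.3 dBu

Stage 1: 20 dB above -13.5 dBu, reduced 20:1 to 1 dB above → -12.5 dBu.
Stage 2: -12.5 dBu ≤ -10.7 dBu, so stage 2 doesn't engage; make-up brings it to -8.5 dBu.
Stage 3: -8.5 dBu is 8 dB over -16.5 dBu; at 2.5:1 that becomes 3.2 dB over, giving -13.3 dBu.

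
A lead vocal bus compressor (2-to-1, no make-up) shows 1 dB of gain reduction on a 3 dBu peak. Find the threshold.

1 dBu

Gain reduction = 3 − 2 = 1 dB; output overshoot = GR / (R − 1) = 1 / 1 = 1 dB.
Threshold = output − output overshoot = 2 − 1 = 1 dBu.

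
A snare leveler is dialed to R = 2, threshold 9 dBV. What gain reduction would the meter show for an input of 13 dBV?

Overshoot = 13 − 9 = 4 dB.
A 2:1 ratio leaves 2 dB of that excess.
Gain reduction = 4 − 2 = 2 dB.

2 dB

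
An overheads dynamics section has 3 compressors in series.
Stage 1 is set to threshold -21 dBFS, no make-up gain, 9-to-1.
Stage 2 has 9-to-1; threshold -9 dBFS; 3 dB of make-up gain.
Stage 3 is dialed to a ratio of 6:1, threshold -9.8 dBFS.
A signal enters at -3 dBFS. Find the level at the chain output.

-16 dBFS

Stage 1: 18 dB above -21 dBFS, reduced 9:1 to 2 dB above → -19 dBFS.
Stage 2: -19 dBFS ≤ -9 dBFS, so stage 2 doesn't engage; make-up brings it to -16 dBFS.
Stage 3: below threshold (-16 ≤ -9.8); passes unchanged; output -16 dBFS.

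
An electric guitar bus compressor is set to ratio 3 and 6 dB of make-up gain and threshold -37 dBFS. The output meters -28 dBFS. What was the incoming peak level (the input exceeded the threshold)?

-28 dBFS

Before make-up, the level was -28 − 6 = -34 dBFS.
That's 3 dB above the -37 dBFS threshold.
Before 3:1 compression the overshoot was 3 × 3 = 9 dB, so input = -37 + 9 = -28 dBFS.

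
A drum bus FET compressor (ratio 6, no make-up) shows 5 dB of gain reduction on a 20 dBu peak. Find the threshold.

Let T be the threshold. Output overshoot = (input overshoot)/R, so 15 − T = (20 − T)/6.
6·(15 − T) = 20 − T → 5·T = 90 − 20 = 70.
T = 70/5 = 14 dBu.

14 dBu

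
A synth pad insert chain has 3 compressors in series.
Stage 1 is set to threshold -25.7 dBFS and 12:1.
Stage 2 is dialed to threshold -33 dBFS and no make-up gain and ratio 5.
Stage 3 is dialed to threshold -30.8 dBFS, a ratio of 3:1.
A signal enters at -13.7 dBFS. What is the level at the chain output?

-31.34 dBFS

Stage 1: -13.7 dBFS is 12 dB over -25.7 dBFS; at 12:1 that becomes 1 dB over, giving -24.7 dBFS.
Stage 2: 8.3 dB above -33 dBFS, reduced 5:1 to 1.66 dB above → -31.34 dBFS.
Stage 3: -31.34 dBFS ≤ -30.8 dBFS, so stage 3 doesn't engage; output -31.34 dBFS.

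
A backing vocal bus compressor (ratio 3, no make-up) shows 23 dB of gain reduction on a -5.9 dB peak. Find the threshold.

-40.4 dB

Input is 34.5 dB above T (since output overshoot × R = input overshoot: (-28.9 − T)·3 = -5.9 − T gives T = -40.4 dB).
Check: -40.4 + (-5.9 − (-40.4))/3 = -40.4 + 11.5 = -28.9 dB. ✓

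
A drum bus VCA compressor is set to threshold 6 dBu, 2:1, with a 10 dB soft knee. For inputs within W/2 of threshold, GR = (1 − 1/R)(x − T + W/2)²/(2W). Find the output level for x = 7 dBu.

x − T + W/2 = 7 − 6 + 5 = 6.
GR = (1 − 1/2) × 6² / 20 = 0.5 × 36 / 20 = 0.9 dB.
Output = 7 − 0.9 = 6.1 dBu.

6.1 dBu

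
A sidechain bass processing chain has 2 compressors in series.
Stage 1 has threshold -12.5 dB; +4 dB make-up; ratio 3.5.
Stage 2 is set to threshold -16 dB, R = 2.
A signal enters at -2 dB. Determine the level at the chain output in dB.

-10.75 dB

Stage 1: overshoot 10.5 dB → 10.5/3.5 = 3 dB → -9.5 dB; +4 dB make-up → -5.5 dB.
Stage 2: overshoot 10.5 dB → 10.5/2 = 5.25 dB → -10.75 dB.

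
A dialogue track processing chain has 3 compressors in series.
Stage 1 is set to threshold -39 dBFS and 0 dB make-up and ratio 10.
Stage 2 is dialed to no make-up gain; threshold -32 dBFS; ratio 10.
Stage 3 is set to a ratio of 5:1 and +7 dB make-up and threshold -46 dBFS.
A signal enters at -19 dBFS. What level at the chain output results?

-37.2 dBFS

Stage 1: 20 dB above -39 dBFS, reduced 10:1 to 2 dB above → -37 dBFS.
Stage 2: -37 dBFS is at or below the -32 dBFS threshold — no compression; output -37 dBFS.
Stage 3: 9 dB above -46 dBFS, reduced 5:1 to 1.8 dB above → -44.2 dBFS; +7 dB make-up → -37.2 dBFS.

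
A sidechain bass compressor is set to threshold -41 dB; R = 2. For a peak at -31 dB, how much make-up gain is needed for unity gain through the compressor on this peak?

Without make-up, output = threshold + overshoot/2 = -41 + 5 = -36 dB.
Gap to target: 5 dB.

5 dB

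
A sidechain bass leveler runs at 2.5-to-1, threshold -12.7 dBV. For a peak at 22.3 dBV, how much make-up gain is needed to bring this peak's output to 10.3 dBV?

Overshoot 35 dB → 35/2.5 = 14 dB after compression, so the compressed level is -12.7 + 14 = 1.3 dBV.
Make-up = target − compressed = 10.3 − 1.3 = 9 dB.

9 dB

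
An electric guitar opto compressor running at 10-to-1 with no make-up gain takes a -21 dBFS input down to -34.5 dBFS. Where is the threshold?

Gain reduction = -21 − (-34.5) = 13.5 dB; output overshoot = GR / (R − 1) = 13.5 / 9 = 1.5 dB.
Threshold = output − output overshoot = -34.5 − 1.5 = -36 dBFS.

-36 dBFS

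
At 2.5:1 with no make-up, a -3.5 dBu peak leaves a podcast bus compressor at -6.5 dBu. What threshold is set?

-8.5 dBu

Let T be the threshold. Output overshoot = (input overshoot)/R, so -6.5 − T = (-3.5 − T)/2.5.
2.5·(-6.5 − T) = -3.5 − T → 1.5·T = -16.25 − (-3.5) = -12.75.
T = -12.75/1.5 = -8.5 dBu.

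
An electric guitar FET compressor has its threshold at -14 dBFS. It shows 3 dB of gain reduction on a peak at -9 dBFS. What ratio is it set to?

2.5:1

Input overshoot = -9 − (-14) = 5 dB.
Output overshoot = 5 − 3 = 2 dB.
Ratio = input overshoot / output overshoot = 5 / 2 = 2.5.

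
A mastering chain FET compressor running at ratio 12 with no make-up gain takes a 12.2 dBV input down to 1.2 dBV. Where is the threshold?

Input is 12 dB above T (since output overshoot × R = input overshoot: (1.2 − T)·12 = 12.2 − T gives T = 0.2 dBV).
Check: 0.2 + (12.2 − 0.2)/12 = 0.2 + 1 = 1.2 dBV. ✓

0.2 dBV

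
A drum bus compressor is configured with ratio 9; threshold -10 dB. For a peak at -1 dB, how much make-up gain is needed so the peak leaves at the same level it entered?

8 dB

Without make-up, output = threshold + overshoot/9 = -10 + 1 = -9 dB.
Gap to target: 8 dB.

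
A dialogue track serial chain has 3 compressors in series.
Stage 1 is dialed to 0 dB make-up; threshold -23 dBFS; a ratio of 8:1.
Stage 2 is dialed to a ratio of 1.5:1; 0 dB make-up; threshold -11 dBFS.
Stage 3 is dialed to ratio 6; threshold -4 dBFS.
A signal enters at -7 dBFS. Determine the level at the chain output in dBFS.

Stage 1: -7 dBFS is 16 dB over -23 dBFS; at 8:1 that becomes 2 dB over, giving -21 dBFS.
Stage 2: below threshold (-21 ≤ -11); passes unchanged; output -21 dBFS.
Stage 3: -21 dBFS is at or below the -4 dBFS threshold — no compression; output -21 dBFS.

-21 dBFS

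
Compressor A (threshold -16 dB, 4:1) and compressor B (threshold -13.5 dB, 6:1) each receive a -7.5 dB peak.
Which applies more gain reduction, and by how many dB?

A, by 1.375 dB

A: 8.5 dB over, compressed to 2.125 dB over, so 6.375 dB of GR.
B: 6 dB over, compressed to 1 dB over, so 5 dB of GR.
A reduces 1.375 dB more.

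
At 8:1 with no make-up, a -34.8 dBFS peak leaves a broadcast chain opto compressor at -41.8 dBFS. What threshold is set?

-42.8 dBFS

Let T be the threshold. Output overshoot = (input overshoot)/R, so -41.8 − T = (-34.8 − T)/8.
8·(-41.8 − T) = -34.8 − T → 7·T = -334.4 − (-34.8) = -299.6.
T = -299.6/7 = -42.8 dBFS.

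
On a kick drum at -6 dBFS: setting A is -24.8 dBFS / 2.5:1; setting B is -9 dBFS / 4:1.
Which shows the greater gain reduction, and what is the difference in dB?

A: GR = 18.8 − 18.8/2.5 = 11.28 dB.
B: GR = 3 − 3/4 = 2.25 dB.
A reduces 9.03 dB more.

A, by 9.03 dB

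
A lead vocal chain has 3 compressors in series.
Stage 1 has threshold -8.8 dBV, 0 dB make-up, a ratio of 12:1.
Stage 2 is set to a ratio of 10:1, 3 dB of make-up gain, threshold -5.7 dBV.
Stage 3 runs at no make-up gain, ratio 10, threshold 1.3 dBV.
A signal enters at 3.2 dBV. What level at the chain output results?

-4.8 dBV

Stage 1: 3.2 dBV is 12 dB over -8.8 dBV; at 12:1 that becomes 1 dB over, giving -7.8 dBV.
Stage 2: -7.8 dBV is at or below the -5.7 dBV threshold — no compression; make-up brings it to -4.8 dBV.
Stage 3: -4.8 dBV is at or below the 1.3 dBV threshold — no compression; output -4.8 dBV.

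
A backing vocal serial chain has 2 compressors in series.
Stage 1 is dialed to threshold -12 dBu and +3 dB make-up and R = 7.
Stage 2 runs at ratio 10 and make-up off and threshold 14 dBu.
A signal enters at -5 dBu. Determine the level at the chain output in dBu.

Stage 1: -5 dBu is 7 dB over -12 dBu; at 7:1 that becomes 1 dB over, giving -11 dBu; +3 dB make-up → -8 dBu.
Stage 2: below threshold (-8 ≤ 14); passes unchanged; output -8 dBu.

-8 dBu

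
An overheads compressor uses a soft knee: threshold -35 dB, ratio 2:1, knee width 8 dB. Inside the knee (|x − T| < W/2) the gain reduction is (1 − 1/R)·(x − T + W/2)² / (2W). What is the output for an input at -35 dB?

x − T + W/2 = -35 − (-35) + 4 = 4.
GR = (1 − 1/2) × 4² / 16 = 0.5 × 16 / 16 = 0.5 dB.
Output = -35 − 0.5 = -35.5 dB.

-35.5 dB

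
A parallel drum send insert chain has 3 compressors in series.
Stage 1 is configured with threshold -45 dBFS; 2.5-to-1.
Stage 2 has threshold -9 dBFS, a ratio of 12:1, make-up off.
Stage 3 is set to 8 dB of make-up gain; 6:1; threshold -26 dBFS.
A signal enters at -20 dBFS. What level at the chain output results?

-27 dBFS

Stage 1: overshoot 25 dB → 25/2.5 = 10 dB → -35 dBFS.
Stage 2: -35 dBFS ≤ -9 dBFS, so stage 2 doesn't engage; output -35 dBFS.
Stage 3: below threshold (-35 ≤ -26); passes unchanged; make-up brings it to -27 dBFS.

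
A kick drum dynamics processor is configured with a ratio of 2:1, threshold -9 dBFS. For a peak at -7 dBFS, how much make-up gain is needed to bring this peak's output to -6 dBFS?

The peak compresses to -9 + 2/2 = -8 dBFS.
To reach -6 dBFS requires -6 − (-8) = 2 dB of make-up.

2 dB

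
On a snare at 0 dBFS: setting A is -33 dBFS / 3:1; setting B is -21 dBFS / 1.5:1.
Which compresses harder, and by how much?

A: GR = 33 − 33/3 = 22 dB.
B: GR = 21 − 21/1.5 = 7 dB.
A applies 15 dB more gain reduction.

A, by 15 dB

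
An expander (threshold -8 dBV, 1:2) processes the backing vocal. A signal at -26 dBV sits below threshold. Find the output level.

-44 dBV

The input is 18 dB below the -8 dBV threshold.
A 1:2 expander multiplies undershoot by 2: 18 × 2 = 36 dB below threshold.
Output = -8 − 36 = -44 dBV.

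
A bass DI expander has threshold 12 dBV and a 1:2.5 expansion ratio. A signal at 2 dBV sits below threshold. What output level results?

Below threshold, a 1:2.5 expander applies gain = (2.5−1)×(T − x) of attenuation.
(2.5−1) × 10 = 15 dB, so output = 2 − 15 = -13 dBV.

-13 dBV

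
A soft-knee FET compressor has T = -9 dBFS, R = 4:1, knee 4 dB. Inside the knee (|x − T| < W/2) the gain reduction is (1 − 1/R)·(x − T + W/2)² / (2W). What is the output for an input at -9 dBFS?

x − T + W/2 = -9 − (-9) + 2 = 2.
GR = (1 − 1/4) × 2² / 8 = 0.75 × 4 / 8 = 0.375 dB.
Output = -9 − 0.375 = -9.375 dBFS.

-9.375 dBFS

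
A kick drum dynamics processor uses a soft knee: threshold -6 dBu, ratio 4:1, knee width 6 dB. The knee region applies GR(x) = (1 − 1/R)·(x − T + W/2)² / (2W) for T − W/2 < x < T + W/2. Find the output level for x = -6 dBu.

x − T + W/2 = -6 − (-6) + 3 = 3.
GR = (1 − 1/4) × 3² / 12 = 0.75 × 9 / 12 = 0.5625 dB.
Output = -6 − 0.5625 = -6.5625 dBu.

-6.5625 dBu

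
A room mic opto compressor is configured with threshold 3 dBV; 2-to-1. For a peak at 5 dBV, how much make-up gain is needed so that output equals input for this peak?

1 dB

Without make-up, output = threshold + overshoot/2 = 3 + 1 = 4 dBV.
Gap to target: 1 dB.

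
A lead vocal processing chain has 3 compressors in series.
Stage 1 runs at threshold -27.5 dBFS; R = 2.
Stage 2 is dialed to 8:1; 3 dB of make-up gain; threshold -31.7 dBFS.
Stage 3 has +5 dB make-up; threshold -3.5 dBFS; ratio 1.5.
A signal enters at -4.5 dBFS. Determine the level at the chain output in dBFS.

-21.7375 dBFS

Stage 1: overshoot 23 dB → 23/2 = 11.5 dB → -16 dBFS.
Stage 2: 15.7 dB above -31.7 dBFS, reduced 8:1 to 1.9625 dB above → -29.7375 dBFS; +3 dB make-up → -26.7375 dBFS.
Stage 3: below threshold (-26.7375 ≤ -3.5); passes unchanged; make-up brings it to -21.7375 dBFS.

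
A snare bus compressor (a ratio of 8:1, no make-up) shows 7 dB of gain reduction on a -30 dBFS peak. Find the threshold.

-38 dBFS

Input is 8 dB above T (since output overshoot × R = input overshoot: (-37 − T)·8 = -30 − T gives T = -38 dBFS).
Check: -38 + (-30 − (-38))/8 = -38 + 1 = -37 dBFS. ✓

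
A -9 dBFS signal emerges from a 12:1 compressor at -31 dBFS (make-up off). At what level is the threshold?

-33 dBFS

Gain reduction = -9 − (-31) = 22 dB; output overshoot = GR / (R − 1) = 22 / 11 = 2 dB.
Threshold = output − output overshoot = -31 − 2 = -33 dBFS.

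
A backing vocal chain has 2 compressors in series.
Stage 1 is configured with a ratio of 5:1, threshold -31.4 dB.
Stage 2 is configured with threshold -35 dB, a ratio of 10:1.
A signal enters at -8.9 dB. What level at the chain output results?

-34.19 dB

Stage 1: 22.5 dB above -31.4 dB, reduced 5:1 to 4.5 dB above → -26.9 dB.
Stage 2: 8.1 dB above -35 dB, reduced 10:1 to 0.81 dB above → -34.19 dB.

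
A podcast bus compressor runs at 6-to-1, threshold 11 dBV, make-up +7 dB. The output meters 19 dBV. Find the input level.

Before make-up, the level was 19 − 7 = 12 dBV.
Post-compression overshoot = 12 − 11 = 1 dB.
Undo the ratio: input overshoot = 1 × 6 = 6 dB, giving input = 17 dBV.

17 dBV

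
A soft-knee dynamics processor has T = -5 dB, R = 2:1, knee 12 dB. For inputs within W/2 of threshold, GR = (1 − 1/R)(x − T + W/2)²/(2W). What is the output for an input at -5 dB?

x − T + W/2 = -5 − (-5) + 6 = 6.
GR = (1 − 1/2) × 6² / 24 = 0.5 × 36 / 24 = 0.75 dB.
Output = -5 − 0.75 = -5.75 dB.

-5.75 dB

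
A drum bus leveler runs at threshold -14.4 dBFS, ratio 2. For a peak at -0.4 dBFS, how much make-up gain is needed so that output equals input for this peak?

7 dB

Without make-up, output = threshold + overshoot/2 = -14.4 + 7 = -7.4 dBFS.
Gap to target: 7 dB.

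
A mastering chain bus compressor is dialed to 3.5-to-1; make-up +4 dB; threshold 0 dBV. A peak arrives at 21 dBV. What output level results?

The input is 21 dB above the 0 dBV threshold.
3.5:1 compression reduces that to 21/3.5 = 6 dB over.
Output = 0 + 6 = 6 dBV; make-up adds 4 dB, giving 10 dBV.

10 dBV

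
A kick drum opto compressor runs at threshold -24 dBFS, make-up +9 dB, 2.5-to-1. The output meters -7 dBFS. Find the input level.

-4 dBFS

Remove make-up: -7 − 9 = -16 dBFS.
The compressed level sits -16 − (-24) = 8 dB over threshold.
Input overshoot = R × output overshoot = 20 dB → input = -24 + 20 = -4 dBFS.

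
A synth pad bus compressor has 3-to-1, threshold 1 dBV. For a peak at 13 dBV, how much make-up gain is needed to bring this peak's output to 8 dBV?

Overshoot 12 dB → 12/3 = 4 dB after compression, so the compressed level is 1 + 4 = 5 dBV.
Make-up = target − compressed = 8 − 5 = 3 dB.

3 dB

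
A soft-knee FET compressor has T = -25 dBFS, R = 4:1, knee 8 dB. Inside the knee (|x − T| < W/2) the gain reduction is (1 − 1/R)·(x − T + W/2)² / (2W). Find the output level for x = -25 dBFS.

x − T + W/2 = -25 − (-25) + 4 = 4.
GR = (1 − 1/4) × 4² / 16 = 0.75 × 16 / 16 = 0.75 dB.
Output = -25 − 0.75 = -25.75 dBFS.

-25.75 dBFS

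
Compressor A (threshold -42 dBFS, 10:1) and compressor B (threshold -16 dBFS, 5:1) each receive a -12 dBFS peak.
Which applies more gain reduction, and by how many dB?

A, by 23.8 dB

A: GR = 30 − 30/10 = 27 dB.
B: GR = 4 − 4/5 = 3.2 dB.
A applies 23.8 dB more gain reduction.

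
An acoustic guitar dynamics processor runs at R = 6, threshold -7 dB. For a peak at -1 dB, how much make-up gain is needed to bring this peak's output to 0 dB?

Overshoot 6 dB → 6/6 = 1 dB after compression, so the compressed level is -7 + 1 = -6 dB.
Make-up = target − compressed = 0 − (-6) = 6 dB.

6 dB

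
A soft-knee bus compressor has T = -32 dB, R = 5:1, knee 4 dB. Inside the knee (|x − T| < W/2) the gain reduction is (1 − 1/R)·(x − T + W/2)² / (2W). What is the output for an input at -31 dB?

x − T + W/2 = -31 − (-32) + 2 = 3.
GR = (1 − 1/5) × 3² / 8 = 0.8 × 9 / 8 = 0.9 dB.
Output = -31 − 0.9 = -31.9 dB.

-31.9 dB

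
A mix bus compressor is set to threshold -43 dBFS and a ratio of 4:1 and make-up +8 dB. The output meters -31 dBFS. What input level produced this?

Stripping the +8 dB make-up gives -39 dBFS at the gain stage.
Post-compression overshoot = -39 − (-43) = 4 dB.
Before 4:1 compression the overshoot was 4 × 4 = 16 dB, so input = -43 + 16 = -27 dBFS.

-27 dBFS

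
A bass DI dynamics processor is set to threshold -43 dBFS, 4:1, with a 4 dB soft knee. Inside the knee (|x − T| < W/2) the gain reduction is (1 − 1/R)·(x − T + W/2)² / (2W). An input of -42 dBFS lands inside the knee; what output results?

-42.84375 dBFS

x − T + W/2 = -42 − (-43) + 2 = 3.
GR = (1 − 1/4) × 3² / 8 = 0.75 × 9 / 8 = 0.84375 dB.
Output = -42 − 0.84375 = -42.84375 dBFS.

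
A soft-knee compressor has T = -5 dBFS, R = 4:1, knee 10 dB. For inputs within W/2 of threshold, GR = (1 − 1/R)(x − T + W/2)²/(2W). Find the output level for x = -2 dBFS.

x − T + W/2 = -2 − (-5) + 5 = 8.
GR = (1 − 1/4) × 8² / 20 = 0.75 × 64 / 20 = 2.4 dB.
Output = -2 − 2.4 = -4.4 dBFS.

-4.4 dBFS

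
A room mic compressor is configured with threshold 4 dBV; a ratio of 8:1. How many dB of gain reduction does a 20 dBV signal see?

The signal is 16 dB above threshold.
At 8:1, output sits 16/8 = 2 dB above threshold.
So the signal is attenuated by 16 − 2 = 14 dB.

14 dB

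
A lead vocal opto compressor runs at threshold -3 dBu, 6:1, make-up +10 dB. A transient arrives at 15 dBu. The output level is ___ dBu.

Overshoot: 15 − (-3) = 18 dB.
At 6:1 the overshoot is divided by 6, leaving 3 dB above threshold.
Output = -3 + 3 = 0 dBu; make-up adds 10 dB, giving 10 dBu.

10 dBu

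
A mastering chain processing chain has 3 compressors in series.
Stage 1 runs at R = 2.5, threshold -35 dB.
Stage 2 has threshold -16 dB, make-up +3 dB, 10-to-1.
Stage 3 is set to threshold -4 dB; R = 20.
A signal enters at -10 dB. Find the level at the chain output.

Stage 1: -10 dB is 25 dB over -35 dB; at 2.5:1 that becomes 10 dB over, giving -25 dB.
Stage 2: below threshold (-25 ≤ -16); passes unchanged; make-up brings it to -22 dB.
Stage 3: -22 dB is at or below the -4 dB threshold — no compression; output -22 dB.

-22 dB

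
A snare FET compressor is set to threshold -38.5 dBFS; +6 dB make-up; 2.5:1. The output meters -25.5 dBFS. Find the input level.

-21 dBFS

Before make-up, the level was -25.5 − 6 = -31.5 dBFS.
That's 7 dB above the -38.5 dBFS threshold.
Before 2.5:1 compression the overshoot was 7 × 2.5 = 17.5 dB, so input = -38.5 + 17.5 = -21 dBFS.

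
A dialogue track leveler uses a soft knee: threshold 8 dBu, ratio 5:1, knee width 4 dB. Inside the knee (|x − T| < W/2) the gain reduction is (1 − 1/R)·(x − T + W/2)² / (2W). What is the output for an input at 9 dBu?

8.1 dBu

x − T + W/2 = 9 − 8 + 2 = 3.
GR = (1 − 1/5) × 3² / 8 = 0.8 × 9 / 8 = 0.9 dB.
Output = 9 − 0.9 = 8.1 dBu.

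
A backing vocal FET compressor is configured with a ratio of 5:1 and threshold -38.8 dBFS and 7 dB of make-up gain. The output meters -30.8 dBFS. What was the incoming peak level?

-33.8 dBFS

Remove make-up: -30.8 − 7 = -37.8 dBFS.
That's 1 dB above the -38.8 dBFS threshold.
Undo the ratio: input overshoot = 1 × 5 = 5 dB, giving input = -33.8 dBFS.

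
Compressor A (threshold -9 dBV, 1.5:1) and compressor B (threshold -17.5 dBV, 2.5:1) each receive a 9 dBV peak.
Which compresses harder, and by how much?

A: overshoot 18 dB → output overshoot 12 dB → GR 6 dB.
B: overshoot 26.5 dB → output overshoot 10.6 dB → GR 15.9 dB.
B applies 9.9 dB more gain reduction.

B, by 9.9 dB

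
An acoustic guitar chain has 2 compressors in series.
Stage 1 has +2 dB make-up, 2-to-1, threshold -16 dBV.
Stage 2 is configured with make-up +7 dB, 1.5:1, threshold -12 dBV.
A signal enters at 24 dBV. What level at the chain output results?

Stage 1: 40 dB above -16 dBV, reduced 2:1 to 20 dB above → 4 dBV; +2 dB make-up → 6 dBV.
Stage 2: 18 dB above -12 dBV, reduced 1.5:1 to 12 dB above → 0 dBV; +7 dB make-up → 7 dBV.

7 dBV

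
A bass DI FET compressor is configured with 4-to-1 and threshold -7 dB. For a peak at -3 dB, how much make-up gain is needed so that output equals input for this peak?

Overshoot 4 dB → 4/4 = 1 dB after compression, so the compressed level is -7 + 1 = -6 dB.
Make-up = target − compressed = -3 − (-6) = 3 dB.

3 dB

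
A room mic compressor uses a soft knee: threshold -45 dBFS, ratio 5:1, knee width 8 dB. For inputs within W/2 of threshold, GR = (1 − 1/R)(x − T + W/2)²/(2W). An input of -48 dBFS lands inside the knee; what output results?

-48.05 dBFS

x − T + W/2 = -48 − (-45) + 4 = 1.
GR = (1 − 1/5) × 1² / 16 = 0.8 × 1 / 16 = 0.05 dB.
Output = -48 − 0.05 = -48.05 dBFS.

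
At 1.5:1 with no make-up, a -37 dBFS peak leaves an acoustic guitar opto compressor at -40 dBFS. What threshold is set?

Input is 9 dB above T (since output overshoot × R = input overshoot: (-40 − T)·1.5 = -37 − T gives T = -46 dBFS).
Check: -46 + (-37 − (-46))/1.5 = -46 + 6 = -40 dBFS. ✓

-46 dBFS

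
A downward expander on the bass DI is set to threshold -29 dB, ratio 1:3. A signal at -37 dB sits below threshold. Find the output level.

The input is 8 dB below the -29 dB threshold.
A 1:3 expander multiplies undershoot by 3: 8 × 3 = 24 dB below threshold.
Output = -29 − 24 = -53 dB.

-53 dB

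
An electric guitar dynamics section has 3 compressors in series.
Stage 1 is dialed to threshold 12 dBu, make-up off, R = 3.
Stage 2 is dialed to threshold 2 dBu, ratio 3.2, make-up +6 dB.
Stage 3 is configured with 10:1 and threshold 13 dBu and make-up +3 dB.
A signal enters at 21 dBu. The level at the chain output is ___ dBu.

Stage 1: overshoot 9 dB → 9/3 = 3 dB → 15 dBu.
Stage 2: 13 dB above 2 dBu, reduced 3.2:1 to 4.0625 dB above → 6.0625 dBu; +6 dB make-up → 12.0625 dBu.
Stage 3: below threshold (12.0625 ≤ 13); passes unchanged; make-up brings it to 15.0625 dBu.

15.0625 dBu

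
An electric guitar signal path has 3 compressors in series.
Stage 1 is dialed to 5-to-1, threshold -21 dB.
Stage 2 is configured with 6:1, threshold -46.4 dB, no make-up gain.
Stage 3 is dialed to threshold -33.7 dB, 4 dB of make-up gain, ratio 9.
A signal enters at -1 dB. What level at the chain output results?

Stage 1: overshoot 20 dB → 20/5 = 4 dB → -17 dB.
Stage 2: -17 dB is 29.4 dB over -46.4 dB; at 6:1 that becomes 4.9 dB over, giving -41.5 dB.
Stage 3: below threshold (-41.5 ≤ -33.7); passes unchanged; make-up brings it to -37.5 dB.

-37.5 dB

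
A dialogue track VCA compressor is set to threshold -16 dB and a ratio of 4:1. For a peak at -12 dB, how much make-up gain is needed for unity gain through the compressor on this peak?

3 dB

Without make-up, output = threshold + overshoot/4 = -16 + 1 = -15 dB.
Gap to target: 3 dB.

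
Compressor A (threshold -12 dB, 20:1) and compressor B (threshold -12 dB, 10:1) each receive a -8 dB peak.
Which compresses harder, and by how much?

A: 4 dB over, compressed to 0.2 dB over, so 3.8 dB of GR.
B: 4 dB over, compressed to 0.4 dB over, so 3.6 dB of GR.
A applies 0.2 dB more gain reduction.

A, by 0.2 dB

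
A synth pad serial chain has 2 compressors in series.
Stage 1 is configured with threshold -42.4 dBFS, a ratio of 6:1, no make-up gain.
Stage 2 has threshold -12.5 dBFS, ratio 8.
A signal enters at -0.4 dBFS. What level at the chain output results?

Stage 1: overshoot 42 dB → 42/6 = 7 dB → -35.4 dBFS.
Stage 2: below threshold (-35.4 ≤ -12.5); passes unchanged; output -35.4 dBFS.

-35.4 dBFS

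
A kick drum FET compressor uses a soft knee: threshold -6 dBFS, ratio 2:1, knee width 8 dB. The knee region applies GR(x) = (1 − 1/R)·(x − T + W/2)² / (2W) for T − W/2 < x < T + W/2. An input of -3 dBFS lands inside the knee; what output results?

x − T + W/2 = -3 − (-6) + 4 = 7.
GR = (1 − 1/2) × 7² / 16 = 0.5 × 49 / 16 = 1.53125 dB.
Output = -3 − 1.53125 = -4.53125 dBFS.

-4.53125 dBFS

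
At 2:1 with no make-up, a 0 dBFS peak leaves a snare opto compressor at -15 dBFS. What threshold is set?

Input is 30 dB above T (since output overshoot × R = input overshoot: (-15 − T)·2 = 0 − T gives T = -30 dBFS).
Check: -30 + (0 − (-30))/2 = -30 + 15 = -15 dBFS. ✓

-30 dBFS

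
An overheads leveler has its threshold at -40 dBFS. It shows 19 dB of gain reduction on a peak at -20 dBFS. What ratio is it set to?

20:1

Input overshoot = -20 − (-40) = 20 dB.
Output overshoot = 20 − 19 = 1 dB.
Ratio = input overshoot / output overshoot = 20 / 1 = 20.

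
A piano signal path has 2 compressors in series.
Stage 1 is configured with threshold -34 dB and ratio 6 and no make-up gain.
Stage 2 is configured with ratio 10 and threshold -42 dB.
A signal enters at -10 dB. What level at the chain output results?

Stage 1: overshoot 24 dB → 24/6 = 4 dB → -30 dB.
Stage 2: overshoot 12 dB → 12/10 = 1.2 dB → -40.8 dB.

-40.8 dB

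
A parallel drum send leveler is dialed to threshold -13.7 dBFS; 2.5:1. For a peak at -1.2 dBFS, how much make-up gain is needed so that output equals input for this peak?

7.5 dB

Overshoot 12.5 dB → 12.5/2.5 = 5 dB after compression, so the compressed level is -13.7 + 5 = -8.7 dBFS.
Make-up = target − compressed = -1.2 − (-8.7) = 7.5 dB.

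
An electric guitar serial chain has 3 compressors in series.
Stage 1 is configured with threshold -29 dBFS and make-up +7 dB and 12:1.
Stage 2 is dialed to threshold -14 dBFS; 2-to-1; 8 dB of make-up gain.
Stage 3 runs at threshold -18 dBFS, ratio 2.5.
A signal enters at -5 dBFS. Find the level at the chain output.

-15.6 dBFS

Stage 1: overshoot 24 dB → 24/12 = 2 dB → -27 dBFS; +7 dB make-up → -20 dBFS.
Stage 2: -20 dBFS is at or below the -14 dBFS threshold — no compression; make-up brings it to -12 dBFS.
Stage 3: 6 dB above -18 dBFS, reduced 2.5:1 to 2.4 dB above → -15.6 dBFS.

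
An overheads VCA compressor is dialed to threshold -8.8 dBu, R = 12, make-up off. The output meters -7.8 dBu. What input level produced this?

That's 1 dB above the -8.8 dBu threshold.
Input overshoot = R × output overshoot = 12 dB → input = -8.8 + 12 = 3.2 dBu.

3.2 dBu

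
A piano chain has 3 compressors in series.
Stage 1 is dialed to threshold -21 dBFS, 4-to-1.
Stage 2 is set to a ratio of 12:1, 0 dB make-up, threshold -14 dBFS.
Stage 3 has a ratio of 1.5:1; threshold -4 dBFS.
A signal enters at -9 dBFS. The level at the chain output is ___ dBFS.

Stage 1: -9 dBFS is 12 dB over -21 dBFS; at 4:1 that becomes 3 dB over, giving -18 dBFS.
Stage 2: -18 dBFS is at or below the -14 dBFS threshold — no compression; output -18 dBFS.
Stage 3: -18 dBFS is at or below the -4 dBFS threshold — no compression; output -18 dBFS.

-18 dBFS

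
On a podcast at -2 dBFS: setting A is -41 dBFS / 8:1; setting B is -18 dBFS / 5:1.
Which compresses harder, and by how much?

A: 39 dB over, compressed to 4.875 dB over, so 34.125 dB of GR.
B: 16 dB over, compressed to 3.2 dB over, so 12.8 dB of GR.
A reduces 21.325 dB more.

A, by 21.325 dB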